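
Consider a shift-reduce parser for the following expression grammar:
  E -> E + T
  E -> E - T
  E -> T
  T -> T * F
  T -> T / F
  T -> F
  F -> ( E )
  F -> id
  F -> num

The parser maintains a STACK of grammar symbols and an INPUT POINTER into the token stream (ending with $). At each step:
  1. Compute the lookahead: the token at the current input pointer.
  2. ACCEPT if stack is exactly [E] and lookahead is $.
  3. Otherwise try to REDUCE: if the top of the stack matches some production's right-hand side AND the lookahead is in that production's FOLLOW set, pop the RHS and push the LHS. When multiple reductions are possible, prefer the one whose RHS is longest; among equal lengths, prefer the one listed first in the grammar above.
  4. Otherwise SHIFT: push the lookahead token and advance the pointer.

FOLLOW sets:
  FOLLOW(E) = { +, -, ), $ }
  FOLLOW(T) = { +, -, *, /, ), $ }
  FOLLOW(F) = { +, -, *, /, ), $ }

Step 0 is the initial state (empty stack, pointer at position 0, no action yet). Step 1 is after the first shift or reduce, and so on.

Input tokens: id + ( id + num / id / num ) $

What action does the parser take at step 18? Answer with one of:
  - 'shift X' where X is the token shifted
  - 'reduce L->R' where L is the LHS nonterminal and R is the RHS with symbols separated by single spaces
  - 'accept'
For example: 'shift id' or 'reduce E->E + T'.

Answer: reduce T->T / F

Derivation:
Step 1: shift id. Stack=[id] ptr=1 lookahead=+ remaining=[+ ( id + num / id / num ) $]
Step 2: reduce F->id. Stack=[F] ptr=1 lookahead=+ remaining=[+ ( id + num / id / num ) $]
Step 3: reduce T->F. Stack=[T] ptr=1 lookahead=+ remaining=[+ ( id + num / id / num ) $]
Step 4: reduce E->T. Stack=[E] ptr=1 lookahead=+ remaining=[+ ( id + num / id / num ) $]
Step 5: shift +. Stack=[E +] ptr=2 lookahead=( remaining=[( id + num / id / num ) $]
Step 6: shift (. Stack=[E + (] ptr=3 lookahead=id remaining=[id + num / id / num ) $]
Step 7: shift id. Stack=[E + ( id] ptr=4 lookahead=+ remaining=[+ num / id / num ) $]
Step 8: reduce F->id. Stack=[E + ( F] ptr=4 lookahead=+ remaining=[+ num / id / num ) $]
Step 9: reduce T->F. Stack=[E + ( T] ptr=4 lookahead=+ remaining=[+ num / id / num ) $]
Step 10: reduce E->T. Stack=[E + ( E] ptr=4 lookahead=+ remaining=[+ num / id / num ) $]
Step 11: shift +. Stack=[E + ( E +] ptr=5 lookahead=num remaining=[num / id / num ) $]
Step 12: shift num. Stack=[E + ( E + num] ptr=6 lookahead=/ remaining=[/ id / num ) $]
Step 13: reduce F->num. Stack=[E + ( E + F] ptr=6 lookahead=/ remaining=[/ id / num ) $]
Step 14: reduce T->F. Stack=[E + ( E + T] ptr=6 lookahead=/ remaining=[/ id / num ) $]
Step 15: shift /. Stack=[E + ( E + T /] ptr=7 lookahead=id remaining=[id / num ) $]
Step 16: shift id. Stack=[E + ( E + T / id] ptr=8 lookahead=/ remaining=[/ num ) $]
Step 17: reduce F->id. Stack=[E + ( E + T / F] ptr=8 lookahead=/ remaining=[/ num ) $]
Step 18: reduce T->T / F. Stack=[E + ( E + T] ptr=8 lookahead=/ remaining=[/ num ) $]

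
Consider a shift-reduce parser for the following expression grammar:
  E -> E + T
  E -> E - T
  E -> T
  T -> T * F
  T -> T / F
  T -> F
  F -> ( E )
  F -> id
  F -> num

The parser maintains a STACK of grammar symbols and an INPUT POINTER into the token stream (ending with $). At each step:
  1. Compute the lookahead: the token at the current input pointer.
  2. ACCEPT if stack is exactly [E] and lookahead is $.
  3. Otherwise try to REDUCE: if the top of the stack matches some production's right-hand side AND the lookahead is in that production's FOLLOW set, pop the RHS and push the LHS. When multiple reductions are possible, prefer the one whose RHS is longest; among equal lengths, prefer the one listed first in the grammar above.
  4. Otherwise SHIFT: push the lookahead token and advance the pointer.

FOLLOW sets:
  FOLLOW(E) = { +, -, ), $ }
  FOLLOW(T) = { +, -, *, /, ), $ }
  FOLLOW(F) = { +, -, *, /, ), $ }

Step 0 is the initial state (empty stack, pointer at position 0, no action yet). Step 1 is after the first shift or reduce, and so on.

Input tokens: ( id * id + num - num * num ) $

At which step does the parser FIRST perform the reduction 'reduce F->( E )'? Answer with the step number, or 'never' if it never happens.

Step 1: shift (. Stack=[(] ptr=1 lookahead=id remaining=[id * id + num - num * num ) $]
Step 2: shift id. Stack=[( id] ptr=2 lookahead=* remaining=[* id + num - num * num ) $]
Step 3: reduce F->id. Stack=[( F] ptr=2 lookahead=* remaining=[* id + num - num * num ) $]
Step 4: reduce T->F. Stack=[( T] ptr=2 lookahead=* remaining=[* id + num - num * num ) $]
Step 5: shift *. Stack=[( T *] ptr=3 lookahead=id remaining=[id + num - num * num ) $]
Step 6: shift id. Stack=[( T * id] ptr=4 lookahead=+ remaining=[+ num - num * num ) $]
Step 7: reduce F->id. Stack=[( T * F] ptr=4 lookahead=+ remaining=[+ num - num * num ) $]
Step 8: reduce T->T * F. Stack=[( T] ptr=4 lookahead=+ remaining=[+ num - num * num ) $]
Step 9: reduce E->T. Stack=[( E] ptr=4 lookahead=+ remaining=[+ num - num * num ) $]
Step 10: shift +. Stack=[( E +] ptr=5 lookahead=num remaining=[num - num * num ) $]
Step 11: shift num. Stack=[( E + num] ptr=6 lookahead=- remaining=[- num * num ) $]
Step 12: reduce F->num. Stack=[( E + F] ptr=6 lookahead=- remaining=[- num * num ) $]
Step 13: reduce T->F. Stack=[( E + T] ptr=6 lookahead=- remaining=[- num * num ) $]
Step 14: reduce E->E + T. Stack=[( E] ptr=6 lookahead=- remaining=[- num * num ) $]
Step 15: shift -. Stack=[( E -] ptr=7 lookahead=num remaining=[num * num ) $]
Step 16: shift num. Stack=[( E - num] ptr=8 lookahead=* remaining=[* num ) $]
Step 17: reduce F->num. Stack=[( E - F] ptr=8 lookahead=* remaining=[* num ) $]
Step 18: reduce T->F. Stack=[( E - T] ptr=8 lookahead=* remaining=[* num ) $]
Step 19: shift *. Stack=[( E - T *] ptr=9 lookahead=num remaining=[num ) $]
Step 20: shift num. Stack=[( E - T * num] ptr=10 lookahead=) remaining=[) $]
Step 21: reduce F->num. Stack=[( E - T * F] ptr=10 lookahead=) remaining=[) $]
Step 22: reduce T->T * F. Stack=[( E - T] ptr=10 lookahead=) remaining=[) $]
Step 23: reduce E->E - T. Stack=[( E] ptr=10 lookahead=) remaining=[) $]
Step 24: shift ). Stack=[( E )] ptr=11 lookahead=$ remaining=[$]
Step 25: reduce F->( E ). Stack=[F] ptr=11 lookahead=$ remaining=[$]

Answer: 25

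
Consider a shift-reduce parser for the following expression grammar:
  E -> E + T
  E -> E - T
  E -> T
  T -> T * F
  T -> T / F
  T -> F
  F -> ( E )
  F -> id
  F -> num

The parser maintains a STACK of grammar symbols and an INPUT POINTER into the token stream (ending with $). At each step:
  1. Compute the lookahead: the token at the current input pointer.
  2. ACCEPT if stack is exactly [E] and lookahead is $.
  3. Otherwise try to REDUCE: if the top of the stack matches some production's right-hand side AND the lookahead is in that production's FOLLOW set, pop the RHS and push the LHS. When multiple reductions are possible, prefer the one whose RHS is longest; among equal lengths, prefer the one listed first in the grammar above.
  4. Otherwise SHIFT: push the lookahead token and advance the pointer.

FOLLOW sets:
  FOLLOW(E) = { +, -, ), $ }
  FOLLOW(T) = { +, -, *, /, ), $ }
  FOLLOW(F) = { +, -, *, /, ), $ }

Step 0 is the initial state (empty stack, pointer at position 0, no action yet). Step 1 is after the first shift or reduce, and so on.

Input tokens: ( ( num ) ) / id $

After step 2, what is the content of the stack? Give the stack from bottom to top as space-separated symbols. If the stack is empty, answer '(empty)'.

Answer: ( (

Derivation:
Step 1: shift (. Stack=[(] ptr=1 lookahead=( remaining=[( num ) ) / id $]
Step 2: shift (. Stack=[( (] ptr=2 lookahead=num remaining=[num ) ) / id $]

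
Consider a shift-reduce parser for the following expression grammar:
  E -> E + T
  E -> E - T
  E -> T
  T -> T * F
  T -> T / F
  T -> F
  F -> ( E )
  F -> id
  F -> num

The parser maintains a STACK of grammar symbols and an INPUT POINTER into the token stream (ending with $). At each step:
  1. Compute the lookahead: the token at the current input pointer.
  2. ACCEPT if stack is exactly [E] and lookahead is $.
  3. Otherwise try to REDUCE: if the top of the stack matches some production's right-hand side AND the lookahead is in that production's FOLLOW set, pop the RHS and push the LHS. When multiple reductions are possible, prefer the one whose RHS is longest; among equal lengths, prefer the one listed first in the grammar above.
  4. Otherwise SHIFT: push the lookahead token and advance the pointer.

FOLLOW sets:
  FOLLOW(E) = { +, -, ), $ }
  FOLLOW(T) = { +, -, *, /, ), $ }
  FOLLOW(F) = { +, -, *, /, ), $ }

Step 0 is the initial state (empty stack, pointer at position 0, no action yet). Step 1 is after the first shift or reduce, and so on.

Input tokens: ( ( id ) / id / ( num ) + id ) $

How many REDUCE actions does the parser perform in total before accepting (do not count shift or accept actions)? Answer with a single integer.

Answer: 19

Derivation:
Step 1: shift (. Stack=[(] ptr=1 lookahead=( remaining=[( id ) / id / ( num ) + id ) $]
Step 2: shift (. Stack=[( (] ptr=2 lookahead=id remaining=[id ) / id / ( num ) + id ) $]
Step 3: shift id. Stack=[( ( id] ptr=3 lookahead=) remaining=[) / id / ( num ) + id ) $]
Step 4: reduce F->id. Stack=[( ( F] ptr=3 lookahead=) remaining=[) / id / ( num ) + id ) $]
Step 5: reduce T->F. Stack=[( ( T] ptr=3 lookahead=) remaining=[) / id / ( num ) + id ) $]
Step 6: reduce E->T. Stack=[( ( E] ptr=3 lookahead=) remaining=[) / id / ( num ) + id ) $]
Step 7: shift ). Stack=[( ( E )] ptr=4 lookahead=/ remaining=[/ id / ( num ) + id ) $]
Step 8: reduce F->( E ). Stack=[( F] ptr=4 lookahead=/ remaining=[/ id / ( num ) + id ) $]
Step 9: reduce T->F. Stack=[( T] ptr=4 lookahead=/ remaining=[/ id / ( num ) + id ) $]
Step 10: shift /. Stack=[( T /] ptr=5 lookahead=id remaining=[id / ( num ) + id ) $]
Step 11: shift id. Stack=[( T / id] ptr=6 lookahead=/ remaining=[/ ( num ) + id ) $]
Step 12: reduce F->id. Stack=[( T / F] ptr=6 lookahead=/ remaining=[/ ( num ) + id ) $]
Step 13: reduce T->T / F. Stack=[( T] ptr=6 lookahead=/ remaining=[/ ( num ) + id ) $]
Step 14: shift /. Stack=[( T /] ptr=7 lookahead=( remaining=[( num ) + id ) $]
Step 15: shift (. Stack=[( T / (] ptr=8 lookahead=num remaining=[num ) + id ) $]
Step 16: shift num. Stack=[( T / ( num] ptr=9 lookahead=) remaining=[) + id ) $]
Step 17: reduce F->num. Stack=[( T / ( F] ptr=9 lookahead=) remaining=[) + id ) $]
Step 18: reduce T->F. Stack=[( T / ( T] ptr=9 lookahead=) remaining=[) + id ) $]
Step 19: reduce E->T. Stack=[( T / ( E] ptr=9 lookahead=) remaining=[) + id ) $]
Step 20: shift ). Stack=[( T / ( E )] ptr=10 lookahead=+ remaining=[+ id ) $]
Step 21: reduce F->( E ). Stack=[( T / F] ptr=10 lookahead=+ remaining=[+ id ) $]
Step 22: reduce T->T / F. Stack=[( T] ptr=10 lookahead=+ remaining=[+ id ) $]
Step 23: reduce E->T. Stack=[( E] ptr=10 lookahead=+ remaining=[+ id ) $]
Step 24: shift +. Stack=[( E +] ptr=11 lookahead=id remaining=[id ) $]
Step 25: shift id. Stack=[( E + id] ptr=12 lookahead=) remaining=[) $]
Step 26: reduce F->id. Stack=[( E + F] ptr=12 lookahead=) remaining=[) $]
Step 27: reduce T->F. Stack=[( E + T] ptr=12 lookahead=) remaining=[) $]
Step 28: reduce E->E + T. Stack=[( E] ptr=12 lookahead=) remaining=[) $]
Step 29: shift ). Stack=[( E )] ptr=13 lookahead=$ remaining=[$]
Step 30: reduce F->( E ). Stack=[F] ptr=13 lookahead=$ remaining=[$]
Step 31: reduce T->F. Stack=[T] ptr=13 lookahead=$ remaining=[$]
Step 32: reduce E->T. Stack=[E] ptr=13 lookahead=$ remaining=[$]
Step 33: accept. Stack=[E] ptr=13 lookahead=$ remaining=[$]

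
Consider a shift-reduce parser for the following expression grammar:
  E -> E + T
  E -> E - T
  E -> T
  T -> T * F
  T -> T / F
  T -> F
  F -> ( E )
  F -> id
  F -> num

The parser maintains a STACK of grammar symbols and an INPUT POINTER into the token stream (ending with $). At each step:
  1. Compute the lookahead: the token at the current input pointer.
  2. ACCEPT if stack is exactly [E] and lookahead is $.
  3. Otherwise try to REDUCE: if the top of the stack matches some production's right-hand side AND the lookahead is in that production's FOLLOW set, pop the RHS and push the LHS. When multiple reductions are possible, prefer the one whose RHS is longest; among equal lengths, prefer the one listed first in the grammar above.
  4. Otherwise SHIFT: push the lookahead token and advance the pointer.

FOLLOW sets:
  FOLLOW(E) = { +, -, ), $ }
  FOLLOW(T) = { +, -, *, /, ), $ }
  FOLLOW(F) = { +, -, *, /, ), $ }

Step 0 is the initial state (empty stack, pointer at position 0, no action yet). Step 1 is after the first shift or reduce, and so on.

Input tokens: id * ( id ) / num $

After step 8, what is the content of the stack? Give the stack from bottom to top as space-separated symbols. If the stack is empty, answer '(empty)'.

Answer: T * ( T

Derivation:
Step 1: shift id. Stack=[id] ptr=1 lookahead=* remaining=[* ( id ) / num $]
Step 2: reduce F->id. Stack=[F] ptr=1 lookahead=* remaining=[* ( id ) / num $]
Step 3: reduce T->F. Stack=[T] ptr=1 lookahead=* remaining=[* ( id ) / num $]
Step 4: shift *. Stack=[T *] ptr=2 lookahead=( remaining=[( id ) / num $]
Step 5: shift (. Stack=[T * (] ptr=3 lookahead=id remaining=[id ) / num $]
Step 6: shift id. Stack=[T * ( id] ptr=4 lookahead=) remaining=[) / num $]
Step 7: reduce F->id. Stack=[T * ( F] ptr=4 lookahead=) remaining=[) / num $]
Step 8: reduce T->F. Stack=[T * ( T] ptr=4 lookahead=) remaining=[) / num $]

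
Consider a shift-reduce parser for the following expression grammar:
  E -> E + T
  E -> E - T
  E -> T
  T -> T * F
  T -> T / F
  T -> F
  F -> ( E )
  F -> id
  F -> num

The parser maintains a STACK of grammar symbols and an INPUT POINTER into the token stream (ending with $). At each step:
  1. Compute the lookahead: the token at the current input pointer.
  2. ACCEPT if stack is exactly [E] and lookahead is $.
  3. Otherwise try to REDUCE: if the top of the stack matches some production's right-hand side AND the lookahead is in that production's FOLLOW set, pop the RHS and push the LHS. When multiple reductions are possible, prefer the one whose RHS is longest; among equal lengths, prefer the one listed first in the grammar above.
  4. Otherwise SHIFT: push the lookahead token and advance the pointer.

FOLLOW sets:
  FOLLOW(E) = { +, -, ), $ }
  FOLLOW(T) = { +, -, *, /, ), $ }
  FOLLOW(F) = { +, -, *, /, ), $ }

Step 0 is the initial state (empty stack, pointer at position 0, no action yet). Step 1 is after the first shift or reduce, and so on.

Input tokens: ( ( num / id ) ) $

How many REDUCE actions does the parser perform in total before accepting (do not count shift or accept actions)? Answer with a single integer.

Answer: 11

Derivation:
Step 1: shift (. Stack=[(] ptr=1 lookahead=( remaining=[( num / id ) ) $]
Step 2: shift (. Stack=[( (] ptr=2 lookahead=num remaining=[num / id ) ) $]
Step 3: shift num. Stack=[( ( num] ptr=3 lookahead=/ remaining=[/ id ) ) $]
Step 4: reduce F->num. Stack=[( ( F] ptr=3 lookahead=/ remaining=[/ id ) ) $]
Step 5: reduce T->F. Stack=[( ( T] ptr=3 lookahead=/ remaining=[/ id ) ) $]
Step 6: shift /. Stack=[( ( T /] ptr=4 lookahead=id remaining=[id ) ) $]
Step 7: shift id. Stack=[( ( T / id] ptr=5 lookahead=) remaining=[) ) $]
Step 8: reduce F->id. Stack=[( ( T / F] ptr=5 lookahead=) remaining=[) ) $]
Step 9: reduce T->T / F. Stack=[( ( T] ptr=5 lookahead=) remaining=[) ) $]
Step 10: reduce E->T. Stack=[( ( E] ptr=5 lookahead=) remaining=[) ) $]
Step 11: shift ). Stack=[( ( E )] ptr=6 lookahead=) remaining=[) $]
Step 12: reduce F->( E ). Stack=[( F] ptr=6 lookahead=) remaining=[) $]
Step 13: reduce T->F. Stack=[( T] ptr=6 lookahead=) remaining=[) $]
Step 14: reduce E->T. Stack=[( E] ptr=6 lookahead=) remaining=[) $]
Step 15: shift ). Stack=[( E )] ptr=7 lookahead=$ remaining=[$]
Step 16: reduce F->( E ). Stack=[F] ptr=7 lookahead=$ remaining=[$]
Step 17: reduce T->F. Stack=[T] ptr=7 lookahead=$ remaining=[$]
Step 18: reduce E->T. Stack=[E] ptr=7 lookahead=$ remaining=[$]
Step 19: accept. Stack=[E] ptr=7 lookahead=$ remaining=[$]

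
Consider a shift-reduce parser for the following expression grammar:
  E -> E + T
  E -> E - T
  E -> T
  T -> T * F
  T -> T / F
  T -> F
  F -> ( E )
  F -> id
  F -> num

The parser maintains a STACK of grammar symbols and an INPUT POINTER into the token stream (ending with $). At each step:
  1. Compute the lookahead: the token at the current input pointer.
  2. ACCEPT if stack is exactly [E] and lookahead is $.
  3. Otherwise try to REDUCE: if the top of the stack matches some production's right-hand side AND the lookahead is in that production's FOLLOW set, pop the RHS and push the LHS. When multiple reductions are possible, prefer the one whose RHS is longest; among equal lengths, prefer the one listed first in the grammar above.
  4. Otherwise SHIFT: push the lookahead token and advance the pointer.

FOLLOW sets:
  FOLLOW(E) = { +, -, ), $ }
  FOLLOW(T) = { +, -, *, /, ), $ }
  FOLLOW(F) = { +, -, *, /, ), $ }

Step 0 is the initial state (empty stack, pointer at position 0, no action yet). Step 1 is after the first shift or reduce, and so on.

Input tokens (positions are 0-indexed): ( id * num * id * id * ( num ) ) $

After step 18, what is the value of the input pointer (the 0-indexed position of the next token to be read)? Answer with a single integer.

Answer: 10

Derivation:
Step 1: shift (. Stack=[(] ptr=1 lookahead=id remaining=[id * num * id * id * ( num ) ) $]
Step 2: shift id. Stack=[( id] ptr=2 lookahead=* remaining=[* num * id * id * ( num ) ) $]
Step 3: reduce F->id. Stack=[( F] ptr=2 lookahead=* remaining=[* num * id * id * ( num ) ) $]
Step 4: reduce T->F. Stack=[( T] ptr=2 lookahead=* remaining=[* num * id * id * ( num ) ) $]
Step 5: shift *. Stack=[( T *] ptr=3 lookahead=num remaining=[num * id * id * ( num ) ) $]
Step 6: shift num. Stack=[( T * num] ptr=4 lookahead=* remaining=[* id * id * ( num ) ) $]
Step 7: reduce F->num. Stack=[( T * F] ptr=4 lookahead=* remaining=[* id * id * ( num ) ) $]
Step 8: reduce T->T * F. Stack=[( T] ptr=4 lookahead=* remaining=[* id * id * ( num ) ) $]
Step 9: shift *. Stack=[( T *] ptr=5 lookahead=id remaining=[id * id * ( num ) ) $]
Step 10: shift id. Stack=[( T * id] ptr=6 lookahead=* remaining=[* id * ( num ) ) $]
Step 11: reduce F->id. Stack=[( T * F] ptr=6 lookahead=* remaining=[* id * ( num ) ) $]
Step 12: reduce T->T * F. Stack=[( T] ptr=6 lookahead=* remaining=[* id * ( num ) ) $]
Step 13: shift *. Stack=[( T *] ptr=7 lookahead=id remaining=[id * ( num ) ) $]
Step 14: shift id. Stack=[( T * id] ptr=8 lookahead=* remaining=[* ( num ) ) $]
Step 15: reduce F->id. Stack=[( T * F] ptr=8 lookahead=* remaining=[* ( num ) ) $]
Step 16: reduce T->T * F. Stack=[( T] ptr=8 lookahead=* remaining=[* ( num ) ) $]
Step 17: shift *. Stack=[( T *] ptr=9 lookahead=( remaining=[( num ) ) $]
Step 18: shift (. Stack=[( T * (] ptr=10 lookahead=num remaining=[num ) ) $]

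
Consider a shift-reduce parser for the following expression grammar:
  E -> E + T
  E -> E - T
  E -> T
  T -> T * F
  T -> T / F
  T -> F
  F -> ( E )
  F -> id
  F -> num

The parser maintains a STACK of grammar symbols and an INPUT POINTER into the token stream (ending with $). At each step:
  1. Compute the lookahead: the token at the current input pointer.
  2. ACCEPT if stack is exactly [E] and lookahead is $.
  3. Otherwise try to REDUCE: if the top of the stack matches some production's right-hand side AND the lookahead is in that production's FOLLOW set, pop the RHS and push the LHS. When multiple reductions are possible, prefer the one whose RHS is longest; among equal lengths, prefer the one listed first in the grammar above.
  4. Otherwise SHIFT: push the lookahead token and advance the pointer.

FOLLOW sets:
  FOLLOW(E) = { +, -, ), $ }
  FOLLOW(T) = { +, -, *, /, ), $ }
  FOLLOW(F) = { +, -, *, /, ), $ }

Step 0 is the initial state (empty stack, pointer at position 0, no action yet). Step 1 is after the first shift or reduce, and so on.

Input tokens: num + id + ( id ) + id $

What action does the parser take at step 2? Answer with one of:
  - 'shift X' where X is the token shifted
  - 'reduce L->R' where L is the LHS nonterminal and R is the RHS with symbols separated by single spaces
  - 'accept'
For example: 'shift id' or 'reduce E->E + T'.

Answer: reduce F->num

Derivation:
Step 1: shift num. Stack=[num] ptr=1 lookahead=+ remaining=[+ id + ( id ) + id $]
Step 2: reduce F->num. Stack=[F] ptr=1 lookahead=+ remaining=[+ id + ( id ) + id $]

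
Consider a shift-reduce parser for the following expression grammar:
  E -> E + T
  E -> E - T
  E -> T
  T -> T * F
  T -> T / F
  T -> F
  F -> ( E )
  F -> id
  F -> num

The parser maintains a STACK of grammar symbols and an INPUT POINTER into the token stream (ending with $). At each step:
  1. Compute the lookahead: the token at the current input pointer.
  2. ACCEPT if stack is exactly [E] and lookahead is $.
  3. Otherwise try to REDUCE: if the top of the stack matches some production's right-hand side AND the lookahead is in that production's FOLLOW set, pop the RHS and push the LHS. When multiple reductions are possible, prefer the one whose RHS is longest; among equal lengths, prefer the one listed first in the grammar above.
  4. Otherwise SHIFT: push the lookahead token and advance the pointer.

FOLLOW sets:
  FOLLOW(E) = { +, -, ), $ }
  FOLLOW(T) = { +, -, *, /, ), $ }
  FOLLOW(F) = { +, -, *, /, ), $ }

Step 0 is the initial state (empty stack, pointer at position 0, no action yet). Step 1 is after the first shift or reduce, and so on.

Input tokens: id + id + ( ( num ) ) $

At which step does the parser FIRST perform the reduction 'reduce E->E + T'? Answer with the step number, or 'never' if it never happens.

Answer: 9

Derivation:
Step 1: shift id. Stack=[id] ptr=1 lookahead=+ remaining=[+ id + ( ( num ) ) $]
Step 2: reduce F->id. Stack=[F] ptr=1 lookahead=+ remaining=[+ id + ( ( num ) ) $]
Step 3: reduce T->F. Stack=[T] ptr=1 lookahead=+ remaining=[+ id + ( ( num ) ) $]
Step 4: reduce E->T. Stack=[E] ptr=1 lookahead=+ remaining=[+ id + ( ( num ) ) $]
Step 5: shift +. Stack=[E +] ptr=2 lookahead=id remaining=[id + ( ( num ) ) $]
Step 6: shift id. Stack=[E + id] ptr=3 lookahead=+ remaining=[+ ( ( num ) ) $]
Step 7: reduce F->id. Stack=[E + F] ptr=3 lookahead=+ remaining=[+ ( ( num ) ) $]
Step 8: reduce T->F. Stack=[E + T] ptr=3 lookahead=+ remaining=[+ ( ( num ) ) $]
Step 9: reduce E->E + T. Stack=[E] ptr=3 lookahead=+ remaining=[+ ( ( num ) ) $]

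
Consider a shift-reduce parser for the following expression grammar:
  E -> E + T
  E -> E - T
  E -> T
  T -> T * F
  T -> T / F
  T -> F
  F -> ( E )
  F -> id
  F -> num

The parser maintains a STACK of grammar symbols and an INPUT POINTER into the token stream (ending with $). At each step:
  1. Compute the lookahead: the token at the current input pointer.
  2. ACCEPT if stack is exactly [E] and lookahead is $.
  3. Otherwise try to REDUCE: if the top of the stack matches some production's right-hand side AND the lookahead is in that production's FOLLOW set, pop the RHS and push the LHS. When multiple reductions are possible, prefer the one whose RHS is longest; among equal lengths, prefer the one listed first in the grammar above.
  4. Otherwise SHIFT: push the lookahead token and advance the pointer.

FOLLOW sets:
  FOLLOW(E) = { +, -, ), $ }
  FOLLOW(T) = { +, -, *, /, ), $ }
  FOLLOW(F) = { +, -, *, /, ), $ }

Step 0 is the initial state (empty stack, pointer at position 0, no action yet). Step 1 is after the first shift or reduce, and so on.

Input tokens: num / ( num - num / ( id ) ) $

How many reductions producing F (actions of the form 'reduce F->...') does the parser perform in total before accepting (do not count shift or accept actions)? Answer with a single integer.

Step 1: shift num. Stack=[num] ptr=1 lookahead=/ remaining=[/ ( num - num / ( id ) ) $]
Step 2: reduce F->num. Stack=[F] ptr=1 lookahead=/ remaining=[/ ( num - num / ( id ) ) $]
Step 3: reduce T->F. Stack=[T] ptr=1 lookahead=/ remaining=[/ ( num - num / ( id ) ) $]
Step 4: shift /. Stack=[T /] ptr=2 lookahead=( remaining=[( num - num / ( id ) ) $]
Step 5: shift (. Stack=[T / (] ptr=3 lookahead=num remaining=[num - num / ( id ) ) $]
Step 6: shift num. Stack=[T / ( num] ptr=4 lookahead=- remaining=[- num / ( id ) ) $]
Step 7: reduce F->num. Stack=[T / ( F] ptr=4 lookahead=- remaining=[- num / ( id ) ) $]
Step 8: reduce T->F. Stack=[T / ( T] ptr=4 lookahead=- remaining=[- num / ( id ) ) $]
Step 9: reduce E->T. Stack=[T / ( E] ptr=4 lookahead=- remaining=[- num / ( id ) ) $]
Step 10: shift -. Stack=[T / ( E -] ptr=5 lookahead=num remaining=[num / ( id ) ) $]
Step 11: shift num. Stack=[T / ( E - num] ptr=6 lookahead=/ remaining=[/ ( id ) ) $]
Step 12: reduce F->num. Stack=[T / ( E - F] ptr=6 lookahead=/ remaining=[/ ( id ) ) $]
Step 13: reduce T->F. Stack=[T / ( E - T] ptr=6 lookahead=/ remaining=[/ ( id ) ) $]
Step 14: shift /. Stack=[T / ( E - T /] ptr=7 lookahead=( remaining=[( id ) ) $]
Step 15: shift (. Stack=[T / ( E - T / (] ptr=8 lookahead=id remaining=[id ) ) $]
Step 16: shift id. Stack=[T / ( E - T / ( id] ptr=9 lookahead=) remaining=[) ) $]
Step 17: reduce F->id. Stack=[T / ( E - T / ( F] ptr=9 lookahead=) remaining=[) ) $]
Step 18: reduce T->F. Stack=[T / ( E - T / ( T] ptr=9 lookahead=) remaining=[) ) $]
Step 19: reduce E->T. Stack=[T / ( E - T / ( E] ptr=9 lookahead=) remaining=[) ) $]
Step 20: shift ). Stack=[T / ( E - T / ( E )] ptr=10 lookahead=) remaining=[) $]
Step 21: reduce F->( E ). Stack=[T / ( E - T / F] ptr=10 lookahead=) remaining=[) $]
Step 22: reduce T->T / F. Stack=[T / ( E - T] ptr=10 lookahead=) remaining=[) $]
Step 23: reduce E->E - T. Stack=[T / ( E] ptr=10 lookahead=) remaining=[) $]
Step 24: shift ). Stack=[T / ( E )] ptr=11 lookahead=$ remaining=[$]
Step 25: reduce F->( E ). Stack=[T / F] ptr=11 lookahead=$ remaining=[$]
Step 26: reduce T->T / F. Stack=[T] ptr=11 lookahead=$ remaining=[$]
Step 27: reduce E->T. Stack=[E] ptr=11 lookahead=$ remaining=[$]
Step 28: accept. Stack=[E] ptr=11 lookahead=$ remaining=[$]

Answer: 6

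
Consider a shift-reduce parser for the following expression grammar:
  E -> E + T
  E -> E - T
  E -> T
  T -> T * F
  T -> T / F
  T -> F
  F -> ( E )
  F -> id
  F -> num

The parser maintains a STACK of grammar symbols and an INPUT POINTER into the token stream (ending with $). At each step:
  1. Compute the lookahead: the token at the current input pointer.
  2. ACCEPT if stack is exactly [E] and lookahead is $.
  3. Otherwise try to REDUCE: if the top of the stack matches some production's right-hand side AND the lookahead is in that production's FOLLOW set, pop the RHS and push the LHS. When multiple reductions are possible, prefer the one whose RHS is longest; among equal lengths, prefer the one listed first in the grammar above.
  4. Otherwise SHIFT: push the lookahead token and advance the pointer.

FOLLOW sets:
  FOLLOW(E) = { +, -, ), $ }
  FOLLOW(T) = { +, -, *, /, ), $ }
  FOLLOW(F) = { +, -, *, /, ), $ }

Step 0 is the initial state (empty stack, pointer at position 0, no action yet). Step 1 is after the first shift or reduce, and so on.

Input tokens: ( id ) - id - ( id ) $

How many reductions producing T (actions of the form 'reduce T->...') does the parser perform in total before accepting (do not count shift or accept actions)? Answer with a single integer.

Step 1: shift (. Stack=[(] ptr=1 lookahead=id remaining=[id ) - id - ( id ) $]
Step 2: shift id. Stack=[( id] ptr=2 lookahead=) remaining=[) - id - ( id ) $]
Step 3: reduce F->id. Stack=[( F] ptr=2 lookahead=) remaining=[) - id - ( id ) $]
Step 4: reduce T->F. Stack=[( T] ptr=2 lookahead=) remaining=[) - id - ( id ) $]
Step 5: reduce E->T. Stack=[( E] ptr=2 lookahead=) remaining=[) - id - ( id ) $]
Step 6: shift ). Stack=[( E )] ptr=3 lookahead=- remaining=[- id - ( id ) $]
Step 7: reduce F->( E ). Stack=[F] ptr=3 lookahead=- remaining=[- id - ( id ) $]
Step 8: reduce T->F. Stack=[T] ptr=3 lookahead=- remaining=[- id - ( id ) $]
Step 9: reduce E->T. Stack=[E] ptr=3 lookahead=- remaining=[- id - ( id ) $]
Step 10: shift -. Stack=[E -] ptr=4 lookahead=id remaining=[id - ( id ) $]
Step 11: shift id. Stack=[E - id] ptr=5 lookahead=- remaining=[- ( id ) $]
Step 12: reduce F->id. Stack=[E - F] ptr=5 lookahead=- remaining=[- ( id ) $]
Step 13: reduce T->F. Stack=[E - T] ptr=5 lookahead=- remaining=[- ( id ) $]
Step 14: reduce E->E - T. Stack=[E] ptr=5 lookahead=- remaining=[- ( id ) $]
Step 15: shift -. Stack=[E -] ptr=6 lookahead=( remaining=[( id ) $]
Step 16: shift (. Stack=[E - (] ptr=7 lookahead=id remaining=[id ) $]
Step 17: shift id. Stack=[E - ( id] ptr=8 lookahead=) remaining=[) $]
Step 18: reduce F->id. Stack=[E - ( F] ptr=8 lookahead=) remaining=[) $]
Step 19: reduce T->F. Stack=[E - ( T] ptr=8 lookahead=) remaining=[) $]
Step 20: reduce E->T. Stack=[E - ( E] ptr=8 lookahead=) remaining=[) $]
Step 21: shift ). Stack=[E - ( E )] ptr=9 lookahead=$ remaining=[$]
Step 22: reduce F->( E ). Stack=[E - F] ptr=9 lookahead=$ remaining=[$]
Step 23: reduce T->F. Stack=[E - T] ptr=9 lookahead=$ remaining=[$]
Step 24: reduce E->E - T. Stack=[E] ptr=9 lookahead=$ remaining=[$]
Step 25: accept. Stack=[E] ptr=9 lookahead=$ remaining=[$]

Answer: 5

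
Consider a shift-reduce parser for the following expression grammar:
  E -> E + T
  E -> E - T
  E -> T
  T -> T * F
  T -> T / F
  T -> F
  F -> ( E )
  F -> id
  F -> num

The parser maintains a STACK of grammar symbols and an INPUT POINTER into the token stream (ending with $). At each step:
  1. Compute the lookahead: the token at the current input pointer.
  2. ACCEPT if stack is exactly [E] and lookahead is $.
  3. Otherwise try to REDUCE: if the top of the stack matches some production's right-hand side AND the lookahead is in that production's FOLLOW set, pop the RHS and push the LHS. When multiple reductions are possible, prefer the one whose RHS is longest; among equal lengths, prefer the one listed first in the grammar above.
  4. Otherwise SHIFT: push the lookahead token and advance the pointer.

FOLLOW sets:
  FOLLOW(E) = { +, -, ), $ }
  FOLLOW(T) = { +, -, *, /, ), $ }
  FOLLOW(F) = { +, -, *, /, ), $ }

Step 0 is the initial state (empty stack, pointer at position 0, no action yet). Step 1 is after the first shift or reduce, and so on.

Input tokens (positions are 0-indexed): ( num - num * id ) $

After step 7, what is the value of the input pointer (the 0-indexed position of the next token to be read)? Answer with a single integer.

Answer: 4

Derivation:
Step 1: shift (. Stack=[(] ptr=1 lookahead=num remaining=[num - num * id ) $]
Step 2: shift num. Stack=[( num] ptr=2 lookahead=- remaining=[- num * id ) $]
Step 3: reduce F->num. Stack=[( F] ptr=2 lookahead=- remaining=[- num * id ) $]
Step 4: reduce T->F. Stack=[( T] ptr=2 lookahead=- remaining=[- num * id ) $]
Step 5: reduce E->T. Stack=[( E] ptr=2 lookahead=- remaining=[- num * id ) $]
Step 6: shift -. Stack=[( E -] ptr=3 lookahead=num remaining=[num * id ) $]
Step 7: shift num. Stack=[( E - num] ptr=4 lookahead=* remaining=[* id ) $]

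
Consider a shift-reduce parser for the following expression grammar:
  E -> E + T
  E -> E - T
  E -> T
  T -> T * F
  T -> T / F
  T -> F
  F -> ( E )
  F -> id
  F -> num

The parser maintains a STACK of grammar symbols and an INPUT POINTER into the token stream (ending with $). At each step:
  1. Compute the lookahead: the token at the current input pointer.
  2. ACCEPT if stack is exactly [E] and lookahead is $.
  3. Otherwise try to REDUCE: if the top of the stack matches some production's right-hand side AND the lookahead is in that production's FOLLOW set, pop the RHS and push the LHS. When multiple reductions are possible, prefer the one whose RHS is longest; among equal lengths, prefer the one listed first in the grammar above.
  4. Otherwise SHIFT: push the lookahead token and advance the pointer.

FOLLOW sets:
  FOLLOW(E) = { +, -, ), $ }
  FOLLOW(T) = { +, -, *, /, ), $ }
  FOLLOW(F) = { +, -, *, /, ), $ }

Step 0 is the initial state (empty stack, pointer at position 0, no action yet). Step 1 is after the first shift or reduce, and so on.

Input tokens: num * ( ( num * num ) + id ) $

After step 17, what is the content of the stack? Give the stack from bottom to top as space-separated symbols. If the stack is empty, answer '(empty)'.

Step 1: shift num. Stack=[num] ptr=1 lookahead=* remaining=[* ( ( num * num ) + id ) $]
Step 2: reduce F->num. Stack=[F] ptr=1 lookahead=* remaining=[* ( ( num * num ) + id ) $]
Step 3: reduce T->F. Stack=[T] ptr=1 lookahead=* remaining=[* ( ( num * num ) + id ) $]
Step 4: shift *. Stack=[T *] ptr=2 lookahead=( remaining=[( ( num * num ) + id ) $]
Step 5: shift (. Stack=[T * (] ptr=3 lookahead=( remaining=[( num * num ) + id ) $]
Step 6: shift (. Stack=[T * ( (] ptr=4 lookahead=num remaining=[num * num ) + id ) $]
Step 7: shift num. Stack=[T * ( ( num] ptr=5 lookahead=* remaining=[* num ) + id ) $]
Step 8: reduce F->num. Stack=[T * ( ( F] ptr=5 lookahead=* remaining=[* num ) + id ) $]
Step 9: reduce T->F. Stack=[T * ( ( T] ptr=5 lookahead=* remaining=[* num ) + id ) $]
Step 10: shift *. Stack=[T * ( ( T *] ptr=6 lookahead=num remaining=[num ) + id ) $]
Step 11: shift num. Stack=[T * ( ( T * num] ptr=7 lookahead=) remaining=[) + id ) $]
Step 12: reduce F->num. Stack=[T * ( ( T * F] ptr=7 lookahead=) remaining=[) + id ) $]
Step 13: reduce T->T * F. Stack=[T * ( ( T] ptr=7 lookahead=) remaining=[) + id ) $]
Step 14: reduce E->T. Stack=[T * ( ( E] ptr=7 lookahead=) remaining=[) + id ) $]
Step 15: shift ). Stack=[T * ( ( E )] ptr=8 lookahead=+ remaining=[+ id ) $]
Step 16: reduce F->( E ). Stack=[T * ( F] ptr=8 lookahead=+ remaining=[+ id ) $]
Step 17: reduce T->F. Stack=[T * ( T] ptr=8 lookahead=+ remaining=[+ id ) $]

Answer: T * ( T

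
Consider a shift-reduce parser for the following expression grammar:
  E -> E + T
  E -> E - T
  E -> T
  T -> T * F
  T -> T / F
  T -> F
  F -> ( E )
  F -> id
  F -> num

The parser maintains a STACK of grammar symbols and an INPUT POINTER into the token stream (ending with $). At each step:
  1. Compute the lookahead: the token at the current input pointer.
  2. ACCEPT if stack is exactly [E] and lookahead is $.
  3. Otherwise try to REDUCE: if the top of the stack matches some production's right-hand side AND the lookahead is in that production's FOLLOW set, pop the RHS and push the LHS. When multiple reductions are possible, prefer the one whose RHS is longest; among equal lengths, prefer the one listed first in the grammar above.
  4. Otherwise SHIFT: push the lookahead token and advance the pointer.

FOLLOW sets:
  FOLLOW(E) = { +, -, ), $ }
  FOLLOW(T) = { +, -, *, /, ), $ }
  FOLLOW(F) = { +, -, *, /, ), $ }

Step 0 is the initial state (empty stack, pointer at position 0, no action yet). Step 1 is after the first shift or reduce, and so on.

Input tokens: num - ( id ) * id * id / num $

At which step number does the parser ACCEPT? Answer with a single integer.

Step 1: shift num. Stack=[num] ptr=1 lookahead=- remaining=[- ( id ) * id * id / num $]
Step 2: reduce F->num. Stack=[F] ptr=1 lookahead=- remaining=[- ( id ) * id * id / num $]
Step 3: reduce T->F. Stack=[T] ptr=1 lookahead=- remaining=[- ( id ) * id * id / num $]
Step 4: reduce E->T. Stack=[E] ptr=1 lookahead=- remaining=[- ( id ) * id * id / num $]
Step 5: shift -. Stack=[E -] ptr=2 lookahead=( remaining=[( id ) * id * id / num $]
Step 6: shift (. Stack=[E - (] ptr=3 lookahead=id remaining=[id ) * id * id / num $]
Step 7: shift id. Stack=[E - ( id] ptr=4 lookahead=) remaining=[) * id * id / num $]
Step 8: reduce F->id. Stack=[E - ( F] ptr=4 lookahead=) remaining=[) * id * id / num $]
Step 9: reduce T->F. Stack=[E - ( T] ptr=4 lookahead=) remaining=[) * id * id / num $]
Step 10: reduce E->T. Stack=[E - ( E] ptr=4 lookahead=) remaining=[) * id * id / num $]
Step 11: shift ). Stack=[E - ( E )] ptr=5 lookahead=* remaining=[* id * id / num $]
Step 12: reduce F->( E ). Stack=[E - F] ptr=5 lookahead=* remaining=[* id * id / num $]
Step 13: reduce T->F. Stack=[E - T] ptr=5 lookahead=* remaining=[* id * id / num $]
Step 14: shift *. Stack=[E - T *] ptr=6 lookahead=id remaining=[id * id / num $]
Step 15: shift id. Stack=[E - T * id] ptr=7 lookahead=* remaining=[* id / num $]
Step 16: reduce F->id. Stack=[E - T * F] ptr=7 lookahead=* remaining=[* id / num $]
Step 17: reduce T->T * F. Stack=[E - T] ptr=7 lookahead=* remaining=[* id / num $]
Step 18: shift *. Stack=[E - T *] ptr=8 lookahead=id remaining=[id / num $]
Step 19: shift id. Stack=[E - T * id] ptr=9 lookahead=/ remaining=[/ num $]
Step 20: reduce F->id. Stack=[E - T * F] ptr=9 lookahead=/ remaining=[/ num $]
Step 21: reduce T->T * F. Stack=[E - T] ptr=9 lookahead=/ remaining=[/ num $]
Step 22: shift /. Stack=[E - T /] ptr=10 lookahead=num remaining=[num $]
Step 23: shift num. Stack=[E - T / num] ptr=11 lookahead=$ remaining=[$]
Step 24: reduce F->num. Stack=[E - T / F] ptr=11 lookahead=$ remaining=[$]
Step 25: reduce T->T / F. Stack=[E - T] ptr=11 lookahead=$ remaining=[$]
Step 26: reduce E->E - T. Stack=[E] ptr=11 lookahead=$ remaining=[$]
Step 27: accept. Stack=[E] ptr=11 lookahead=$ remaining=[$]

Answer: 27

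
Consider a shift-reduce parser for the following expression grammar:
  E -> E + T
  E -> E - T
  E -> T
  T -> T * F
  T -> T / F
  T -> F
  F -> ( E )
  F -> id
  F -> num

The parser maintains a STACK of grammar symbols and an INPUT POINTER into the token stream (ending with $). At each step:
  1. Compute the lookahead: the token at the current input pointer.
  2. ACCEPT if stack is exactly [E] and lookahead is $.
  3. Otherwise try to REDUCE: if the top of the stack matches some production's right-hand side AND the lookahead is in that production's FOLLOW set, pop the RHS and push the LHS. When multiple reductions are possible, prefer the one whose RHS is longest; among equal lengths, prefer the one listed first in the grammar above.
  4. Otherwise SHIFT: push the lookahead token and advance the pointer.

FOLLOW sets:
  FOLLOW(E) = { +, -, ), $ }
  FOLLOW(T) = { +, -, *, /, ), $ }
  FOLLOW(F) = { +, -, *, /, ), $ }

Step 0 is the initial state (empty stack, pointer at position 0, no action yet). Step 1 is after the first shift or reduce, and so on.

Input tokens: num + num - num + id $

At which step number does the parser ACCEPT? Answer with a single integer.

Step 1: shift num. Stack=[num] ptr=1 lookahead=+ remaining=[+ num - num + id $]
Step 2: reduce F->num. Stack=[F] ptr=1 lookahead=+ remaining=[+ num - num + id $]
Step 3: reduce T->F. Stack=[T] ptr=1 lookahead=+ remaining=[+ num - num + id $]
Step 4: reduce E->T. Stack=[E] ptr=1 lookahead=+ remaining=[+ num - num + id $]
Step 5: shift +. Stack=[E +] ptr=2 lookahead=num remaining=[num - num + id $]
Step 6: shift num. Stack=[E + num] ptr=3 lookahead=- remaining=[- num + id $]
Step 7: reduce F->num. Stack=[E + F] ptr=3 lookahead=- remaining=[- num + id $]
Step 8: reduce T->F. Stack=[E + T] ptr=3 lookahead=- remaining=[- num + id $]
Step 9: reduce E->E + T. Stack=[E] ptr=3 lookahead=- remaining=[- num + id $]
Step 10: shift -. Stack=[E -] ptr=4 lookahead=num remaining=[num + id $]
Step 11: shift num. Stack=[E - num] ptr=5 lookahead=+ remaining=[+ id $]
Step 12: reduce F->num. Stack=[E - F] ptr=5 lookahead=+ remaining=[+ id $]
Step 13: reduce T->F. Stack=[E - T] ptr=5 lookahead=+ remaining=[+ id $]
Step 14: reduce E->E - T. Stack=[E] ptr=5 lookahead=+ remaining=[+ id $]
Step 15: shift +. Stack=[E +] ptr=6 lookahead=id remaining=[id $]
Step 16: shift id. Stack=[E + id] ptr=7 lookahead=$ remaining=[$]
Step 17: reduce F->id. Stack=[E + F] ptr=7 lookahead=$ remaining=[$]
Step 18: reduce T->F. Stack=[E + T] ptr=7 lookahead=$ remaining=[$]
Step 19: reduce E->E + T. Stack=[E] ptr=7 lookahead=$ remaining=[$]
Step 20: accept. Stack=[E] ptr=7 lookahead=$ remaining=[$]

Answer: 20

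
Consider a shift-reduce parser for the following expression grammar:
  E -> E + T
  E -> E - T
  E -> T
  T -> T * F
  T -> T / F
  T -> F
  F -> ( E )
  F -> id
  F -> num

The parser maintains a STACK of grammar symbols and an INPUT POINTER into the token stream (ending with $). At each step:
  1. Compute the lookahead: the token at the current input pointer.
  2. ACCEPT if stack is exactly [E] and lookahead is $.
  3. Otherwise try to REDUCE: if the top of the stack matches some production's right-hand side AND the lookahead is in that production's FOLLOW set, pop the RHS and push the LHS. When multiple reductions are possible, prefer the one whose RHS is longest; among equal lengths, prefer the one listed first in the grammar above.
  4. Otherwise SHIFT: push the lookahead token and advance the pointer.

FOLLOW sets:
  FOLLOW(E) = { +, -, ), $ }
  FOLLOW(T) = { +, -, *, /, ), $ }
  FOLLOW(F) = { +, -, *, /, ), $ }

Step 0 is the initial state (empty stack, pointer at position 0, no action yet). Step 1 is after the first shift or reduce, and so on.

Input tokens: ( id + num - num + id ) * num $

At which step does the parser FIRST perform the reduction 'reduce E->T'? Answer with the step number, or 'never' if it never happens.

Step 1: shift (. Stack=[(] ptr=1 lookahead=id remaining=[id + num - num + id ) * num $]
Step 2: shift id. Stack=[( id] ptr=2 lookahead=+ remaining=[+ num - num + id ) * num $]
Step 3: reduce F->id. Stack=[( F] ptr=2 lookahead=+ remaining=[+ num - num + id ) * num $]
Step 4: reduce T->F. Stack=[( T] ptr=2 lookahead=+ remaining=[+ num - num + id ) * num $]
Step 5: reduce E->T. Stack=[( E] ptr=2 lookahead=+ remaining=[+ num - num + id ) * num $]

Answer: 5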